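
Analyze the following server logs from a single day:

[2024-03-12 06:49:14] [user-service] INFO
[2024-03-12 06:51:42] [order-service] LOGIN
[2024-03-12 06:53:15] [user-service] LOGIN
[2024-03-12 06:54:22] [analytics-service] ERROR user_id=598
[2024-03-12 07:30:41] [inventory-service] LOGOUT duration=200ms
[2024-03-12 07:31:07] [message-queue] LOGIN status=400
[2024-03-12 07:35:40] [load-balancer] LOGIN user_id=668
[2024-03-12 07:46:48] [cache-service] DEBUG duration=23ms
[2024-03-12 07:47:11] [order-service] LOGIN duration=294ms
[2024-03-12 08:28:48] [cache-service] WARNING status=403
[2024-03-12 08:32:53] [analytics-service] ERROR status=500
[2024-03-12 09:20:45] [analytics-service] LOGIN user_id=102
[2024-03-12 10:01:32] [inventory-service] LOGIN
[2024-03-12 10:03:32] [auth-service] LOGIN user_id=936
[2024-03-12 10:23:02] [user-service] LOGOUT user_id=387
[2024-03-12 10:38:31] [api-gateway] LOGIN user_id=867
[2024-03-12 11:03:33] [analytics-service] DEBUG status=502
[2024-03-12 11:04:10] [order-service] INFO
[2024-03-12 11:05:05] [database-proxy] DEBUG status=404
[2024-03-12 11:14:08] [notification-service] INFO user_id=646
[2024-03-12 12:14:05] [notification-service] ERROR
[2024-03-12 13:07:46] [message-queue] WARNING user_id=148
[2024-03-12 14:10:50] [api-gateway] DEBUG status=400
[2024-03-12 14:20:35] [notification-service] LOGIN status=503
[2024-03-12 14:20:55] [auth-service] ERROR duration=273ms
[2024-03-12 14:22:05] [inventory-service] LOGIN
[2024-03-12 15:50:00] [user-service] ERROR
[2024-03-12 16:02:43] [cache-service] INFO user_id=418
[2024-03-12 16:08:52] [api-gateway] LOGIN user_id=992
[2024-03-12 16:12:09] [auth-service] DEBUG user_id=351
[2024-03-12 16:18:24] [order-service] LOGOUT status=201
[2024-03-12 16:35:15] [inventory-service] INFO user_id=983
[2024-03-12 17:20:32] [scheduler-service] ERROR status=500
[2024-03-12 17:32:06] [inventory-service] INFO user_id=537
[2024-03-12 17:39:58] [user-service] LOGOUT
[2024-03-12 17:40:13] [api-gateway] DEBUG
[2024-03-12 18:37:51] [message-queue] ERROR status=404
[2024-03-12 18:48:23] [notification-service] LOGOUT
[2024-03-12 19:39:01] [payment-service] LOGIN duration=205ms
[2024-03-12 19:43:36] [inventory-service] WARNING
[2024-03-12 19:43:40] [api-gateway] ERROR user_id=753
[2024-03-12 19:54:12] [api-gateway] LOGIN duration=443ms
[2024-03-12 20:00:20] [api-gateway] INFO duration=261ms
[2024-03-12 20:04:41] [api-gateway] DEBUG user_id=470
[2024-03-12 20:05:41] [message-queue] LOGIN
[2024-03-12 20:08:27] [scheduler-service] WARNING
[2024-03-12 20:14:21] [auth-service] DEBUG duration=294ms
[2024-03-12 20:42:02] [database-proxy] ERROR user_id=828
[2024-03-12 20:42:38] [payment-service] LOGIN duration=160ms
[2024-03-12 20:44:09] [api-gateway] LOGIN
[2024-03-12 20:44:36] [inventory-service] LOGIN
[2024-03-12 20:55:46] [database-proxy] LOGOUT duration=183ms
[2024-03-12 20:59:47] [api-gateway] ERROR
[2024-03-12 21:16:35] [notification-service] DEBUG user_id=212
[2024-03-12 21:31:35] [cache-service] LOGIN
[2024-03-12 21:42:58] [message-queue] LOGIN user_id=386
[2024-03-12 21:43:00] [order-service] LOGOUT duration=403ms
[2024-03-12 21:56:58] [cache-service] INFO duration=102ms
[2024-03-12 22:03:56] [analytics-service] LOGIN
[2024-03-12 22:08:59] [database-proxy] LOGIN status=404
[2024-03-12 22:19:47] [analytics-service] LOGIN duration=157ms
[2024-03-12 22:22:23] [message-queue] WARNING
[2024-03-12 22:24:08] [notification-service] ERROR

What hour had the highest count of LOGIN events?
20

To find the peak hour:

1. Group all LOGIN events by hour
2. Count events in each hour
3. Find hour with maximum count
4. Peak hour: 20 (with 4 events)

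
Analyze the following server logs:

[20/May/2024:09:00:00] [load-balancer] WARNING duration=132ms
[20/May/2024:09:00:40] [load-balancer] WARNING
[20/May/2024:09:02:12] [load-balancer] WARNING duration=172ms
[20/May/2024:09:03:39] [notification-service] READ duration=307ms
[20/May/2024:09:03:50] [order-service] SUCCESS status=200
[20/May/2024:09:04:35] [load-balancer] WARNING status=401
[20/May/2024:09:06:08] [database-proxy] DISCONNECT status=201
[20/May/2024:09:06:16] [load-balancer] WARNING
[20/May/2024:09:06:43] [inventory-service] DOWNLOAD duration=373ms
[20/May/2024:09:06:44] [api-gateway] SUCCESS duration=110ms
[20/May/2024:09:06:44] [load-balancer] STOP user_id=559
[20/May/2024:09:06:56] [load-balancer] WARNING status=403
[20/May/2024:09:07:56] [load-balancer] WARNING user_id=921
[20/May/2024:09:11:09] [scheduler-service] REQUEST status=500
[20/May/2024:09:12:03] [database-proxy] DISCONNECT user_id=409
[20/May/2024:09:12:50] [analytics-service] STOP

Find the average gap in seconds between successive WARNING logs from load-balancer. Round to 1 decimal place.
79.3

To calculate average interval:

1. Find all WARNING events for load-balancer in order
2. Calculate time gaps between consecutive events
3. Compute mean of gaps: 476 / 6 = 79.3 seconds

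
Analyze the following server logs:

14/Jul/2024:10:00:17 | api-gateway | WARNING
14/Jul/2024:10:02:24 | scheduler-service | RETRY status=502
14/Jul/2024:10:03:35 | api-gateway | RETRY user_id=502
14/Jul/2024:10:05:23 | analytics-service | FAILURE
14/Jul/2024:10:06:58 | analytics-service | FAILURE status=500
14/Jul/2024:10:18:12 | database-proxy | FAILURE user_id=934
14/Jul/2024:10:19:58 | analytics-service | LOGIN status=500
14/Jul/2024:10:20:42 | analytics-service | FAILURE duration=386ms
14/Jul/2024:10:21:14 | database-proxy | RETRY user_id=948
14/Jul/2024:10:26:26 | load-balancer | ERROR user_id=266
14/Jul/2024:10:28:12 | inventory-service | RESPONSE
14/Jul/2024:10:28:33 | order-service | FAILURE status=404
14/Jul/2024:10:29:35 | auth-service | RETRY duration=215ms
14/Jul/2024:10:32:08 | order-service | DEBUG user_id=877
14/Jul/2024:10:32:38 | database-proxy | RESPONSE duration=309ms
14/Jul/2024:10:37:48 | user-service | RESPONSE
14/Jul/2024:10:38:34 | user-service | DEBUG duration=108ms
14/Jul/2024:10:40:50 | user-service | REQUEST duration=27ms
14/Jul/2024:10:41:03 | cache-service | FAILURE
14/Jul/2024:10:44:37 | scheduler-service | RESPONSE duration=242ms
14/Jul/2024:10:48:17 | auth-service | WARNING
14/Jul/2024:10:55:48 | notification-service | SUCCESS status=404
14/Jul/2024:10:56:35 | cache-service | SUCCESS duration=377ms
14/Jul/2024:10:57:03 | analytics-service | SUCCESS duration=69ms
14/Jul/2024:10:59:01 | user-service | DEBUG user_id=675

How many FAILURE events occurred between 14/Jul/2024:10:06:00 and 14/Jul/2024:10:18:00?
1

To count events in the time window:

1. Window boundaries: 14/Jul/2024:10:06:00 to 14/Jul/2024:10:18:00
2. Filter for FAILURE events within this window
3. Count matching events: 1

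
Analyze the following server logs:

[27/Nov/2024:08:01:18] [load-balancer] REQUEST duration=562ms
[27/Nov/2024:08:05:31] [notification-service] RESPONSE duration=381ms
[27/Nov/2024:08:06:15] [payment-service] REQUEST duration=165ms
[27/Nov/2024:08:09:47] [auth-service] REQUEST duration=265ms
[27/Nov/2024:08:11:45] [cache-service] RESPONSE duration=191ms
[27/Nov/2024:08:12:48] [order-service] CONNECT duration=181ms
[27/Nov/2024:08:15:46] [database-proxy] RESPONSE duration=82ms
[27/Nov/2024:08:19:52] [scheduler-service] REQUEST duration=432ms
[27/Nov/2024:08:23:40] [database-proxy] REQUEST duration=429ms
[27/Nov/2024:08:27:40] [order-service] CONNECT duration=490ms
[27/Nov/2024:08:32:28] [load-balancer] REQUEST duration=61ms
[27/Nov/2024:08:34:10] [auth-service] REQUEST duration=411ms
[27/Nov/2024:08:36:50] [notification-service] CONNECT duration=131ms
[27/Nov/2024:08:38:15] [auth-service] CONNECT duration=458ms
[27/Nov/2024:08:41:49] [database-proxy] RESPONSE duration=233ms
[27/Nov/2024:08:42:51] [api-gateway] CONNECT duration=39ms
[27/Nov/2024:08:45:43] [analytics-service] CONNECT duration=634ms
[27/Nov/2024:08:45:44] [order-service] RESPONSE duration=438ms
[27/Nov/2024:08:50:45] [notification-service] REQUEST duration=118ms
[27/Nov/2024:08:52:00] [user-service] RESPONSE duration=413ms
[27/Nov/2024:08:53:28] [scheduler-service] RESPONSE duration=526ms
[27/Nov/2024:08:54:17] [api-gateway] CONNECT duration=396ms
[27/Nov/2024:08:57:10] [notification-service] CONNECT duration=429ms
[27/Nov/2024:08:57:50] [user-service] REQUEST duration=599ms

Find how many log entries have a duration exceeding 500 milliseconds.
4

To count timeouts:

1. Threshold: 500ms
2. Extract duration from each log entry
3. Count entries where duration > 500
4. Timeout count: 4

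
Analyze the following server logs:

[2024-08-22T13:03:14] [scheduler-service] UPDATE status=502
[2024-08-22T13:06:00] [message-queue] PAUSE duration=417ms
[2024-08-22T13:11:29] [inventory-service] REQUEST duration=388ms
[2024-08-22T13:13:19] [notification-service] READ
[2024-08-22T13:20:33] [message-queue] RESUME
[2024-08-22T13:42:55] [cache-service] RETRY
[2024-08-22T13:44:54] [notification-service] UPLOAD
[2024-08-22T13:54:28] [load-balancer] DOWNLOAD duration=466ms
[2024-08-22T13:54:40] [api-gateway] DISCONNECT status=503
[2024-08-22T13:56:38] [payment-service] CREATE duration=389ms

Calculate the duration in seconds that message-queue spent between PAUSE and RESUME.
873

To calculate state duration:

1. Find PAUSE event for message-queue: 2024-08-22T13:06:00
2. Find RESUME event for message-queue: 2024-08-22T13:20:33
3. Calculate duration: 2024-08-22T13:20:33 - 2024-08-22T13:06:00 = 873 seconds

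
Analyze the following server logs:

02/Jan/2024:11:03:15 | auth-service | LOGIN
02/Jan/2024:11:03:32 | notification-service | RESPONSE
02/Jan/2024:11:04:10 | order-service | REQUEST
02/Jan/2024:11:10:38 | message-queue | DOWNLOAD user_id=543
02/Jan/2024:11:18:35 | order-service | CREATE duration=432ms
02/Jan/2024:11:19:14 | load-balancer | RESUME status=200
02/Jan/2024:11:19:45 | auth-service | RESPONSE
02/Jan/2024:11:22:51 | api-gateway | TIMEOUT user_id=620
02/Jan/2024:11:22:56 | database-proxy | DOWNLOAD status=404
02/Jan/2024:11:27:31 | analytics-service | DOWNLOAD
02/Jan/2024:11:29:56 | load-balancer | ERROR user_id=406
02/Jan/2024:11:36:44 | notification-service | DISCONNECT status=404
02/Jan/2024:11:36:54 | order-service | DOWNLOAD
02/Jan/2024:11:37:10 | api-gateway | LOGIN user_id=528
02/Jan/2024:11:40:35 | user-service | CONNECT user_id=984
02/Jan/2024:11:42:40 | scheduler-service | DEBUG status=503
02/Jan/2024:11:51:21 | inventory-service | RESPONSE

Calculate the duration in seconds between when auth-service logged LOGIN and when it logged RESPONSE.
990

To find the time between events:

1. Locate the first LOGIN event for auth-service: 02/Jan/2024:11:03:15
2. Locate the first RESPONSE event for auth-service: 02/Jan/2024:11:19:45
3. Calculate the difference: 02/Jan/2024:11:19:45 - 02/Jan/2024:11:03:15 = 990 seconds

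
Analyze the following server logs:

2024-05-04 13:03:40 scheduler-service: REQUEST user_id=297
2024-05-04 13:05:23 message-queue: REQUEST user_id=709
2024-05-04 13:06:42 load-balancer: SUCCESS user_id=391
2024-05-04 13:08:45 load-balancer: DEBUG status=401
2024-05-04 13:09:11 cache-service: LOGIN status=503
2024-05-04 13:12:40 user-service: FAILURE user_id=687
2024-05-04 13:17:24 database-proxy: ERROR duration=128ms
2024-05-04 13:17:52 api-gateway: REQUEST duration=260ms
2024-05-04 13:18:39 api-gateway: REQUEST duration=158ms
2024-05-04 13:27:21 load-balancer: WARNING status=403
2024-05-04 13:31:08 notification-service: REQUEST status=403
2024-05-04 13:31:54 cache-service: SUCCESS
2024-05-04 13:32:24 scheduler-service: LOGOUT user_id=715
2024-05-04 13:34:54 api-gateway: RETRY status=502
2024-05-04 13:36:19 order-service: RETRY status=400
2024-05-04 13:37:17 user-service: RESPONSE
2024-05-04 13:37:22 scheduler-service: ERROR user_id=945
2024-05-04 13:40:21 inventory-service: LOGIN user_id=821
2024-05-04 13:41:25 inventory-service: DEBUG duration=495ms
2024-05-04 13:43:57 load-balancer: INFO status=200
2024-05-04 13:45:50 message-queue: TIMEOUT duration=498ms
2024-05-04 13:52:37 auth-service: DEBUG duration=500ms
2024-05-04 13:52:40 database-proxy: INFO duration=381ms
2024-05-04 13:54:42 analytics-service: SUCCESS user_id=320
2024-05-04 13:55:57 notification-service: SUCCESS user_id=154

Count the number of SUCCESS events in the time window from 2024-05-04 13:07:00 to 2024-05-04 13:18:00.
0

To count events in the time window:

1. Window boundaries: 2024-05-04 13:07:00 to 2024-05-04 13:18:00
2. Filter for SUCCESS events within this window
3. Count matching events: 0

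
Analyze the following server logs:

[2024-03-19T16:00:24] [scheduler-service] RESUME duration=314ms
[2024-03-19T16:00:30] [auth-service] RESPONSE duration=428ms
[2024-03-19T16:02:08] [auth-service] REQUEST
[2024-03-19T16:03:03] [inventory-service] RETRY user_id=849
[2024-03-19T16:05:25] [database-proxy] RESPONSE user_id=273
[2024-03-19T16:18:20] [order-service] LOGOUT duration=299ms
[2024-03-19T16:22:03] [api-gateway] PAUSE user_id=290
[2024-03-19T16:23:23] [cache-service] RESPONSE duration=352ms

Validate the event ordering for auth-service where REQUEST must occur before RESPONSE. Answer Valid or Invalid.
Invalid

To validate ordering:

1. Required order: REQUEST → RESPONSE
2. Rule: REQUEST must occur before RESPONSE
3. Check actual order of events for auth-service
4. Result: Invalid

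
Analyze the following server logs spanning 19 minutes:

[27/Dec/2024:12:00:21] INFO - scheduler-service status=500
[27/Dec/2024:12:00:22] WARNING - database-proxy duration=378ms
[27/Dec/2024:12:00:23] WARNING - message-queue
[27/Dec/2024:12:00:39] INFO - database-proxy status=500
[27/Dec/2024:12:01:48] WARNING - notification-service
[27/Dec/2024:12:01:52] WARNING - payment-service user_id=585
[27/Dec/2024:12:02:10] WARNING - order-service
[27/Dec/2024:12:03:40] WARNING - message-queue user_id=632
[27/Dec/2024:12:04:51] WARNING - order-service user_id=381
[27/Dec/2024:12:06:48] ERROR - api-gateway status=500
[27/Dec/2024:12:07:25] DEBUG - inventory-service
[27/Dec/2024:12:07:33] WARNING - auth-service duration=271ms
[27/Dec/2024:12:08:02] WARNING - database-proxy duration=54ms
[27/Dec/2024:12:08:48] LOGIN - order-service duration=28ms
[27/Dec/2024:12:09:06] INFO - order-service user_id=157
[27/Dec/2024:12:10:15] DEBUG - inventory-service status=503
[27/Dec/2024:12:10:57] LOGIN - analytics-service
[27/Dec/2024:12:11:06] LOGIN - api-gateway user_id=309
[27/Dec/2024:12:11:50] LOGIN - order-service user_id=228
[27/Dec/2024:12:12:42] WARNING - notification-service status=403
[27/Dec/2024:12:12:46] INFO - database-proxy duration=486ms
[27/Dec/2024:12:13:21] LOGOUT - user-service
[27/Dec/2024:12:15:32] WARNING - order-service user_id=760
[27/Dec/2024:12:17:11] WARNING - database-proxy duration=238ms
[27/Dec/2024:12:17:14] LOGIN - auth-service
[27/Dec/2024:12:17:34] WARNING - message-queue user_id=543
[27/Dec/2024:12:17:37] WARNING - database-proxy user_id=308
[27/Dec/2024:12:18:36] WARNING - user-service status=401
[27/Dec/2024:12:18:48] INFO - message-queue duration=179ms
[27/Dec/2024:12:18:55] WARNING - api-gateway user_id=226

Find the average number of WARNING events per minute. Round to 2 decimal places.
0.84

To calculate the rate:

1. Count total WARNING events: 16
2. Total time period: 19 minutes
3. Rate = 16 / 19 = 0.84 events per minute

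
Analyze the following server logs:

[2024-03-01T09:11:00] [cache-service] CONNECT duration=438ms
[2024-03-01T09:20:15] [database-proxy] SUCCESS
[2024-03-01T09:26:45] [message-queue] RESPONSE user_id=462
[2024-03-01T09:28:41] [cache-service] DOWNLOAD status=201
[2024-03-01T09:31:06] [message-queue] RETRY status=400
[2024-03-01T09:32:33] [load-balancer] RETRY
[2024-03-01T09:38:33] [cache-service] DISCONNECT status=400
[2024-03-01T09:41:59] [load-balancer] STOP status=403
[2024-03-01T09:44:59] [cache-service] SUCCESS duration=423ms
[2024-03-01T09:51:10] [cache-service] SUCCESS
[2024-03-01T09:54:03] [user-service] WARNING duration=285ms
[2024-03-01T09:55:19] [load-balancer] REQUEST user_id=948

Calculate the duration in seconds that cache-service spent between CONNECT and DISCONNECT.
1653

To calculate state duration:

1. Find CONNECT event for cache-service: 2024-03-01T09:11:00
2. Find DISCONNECT event for cache-service: 2024-03-01T09:38:33
3. Calculate duration: 2024-03-01T09:38:33 - 2024-03-01T09:11:00 = 1653 seconds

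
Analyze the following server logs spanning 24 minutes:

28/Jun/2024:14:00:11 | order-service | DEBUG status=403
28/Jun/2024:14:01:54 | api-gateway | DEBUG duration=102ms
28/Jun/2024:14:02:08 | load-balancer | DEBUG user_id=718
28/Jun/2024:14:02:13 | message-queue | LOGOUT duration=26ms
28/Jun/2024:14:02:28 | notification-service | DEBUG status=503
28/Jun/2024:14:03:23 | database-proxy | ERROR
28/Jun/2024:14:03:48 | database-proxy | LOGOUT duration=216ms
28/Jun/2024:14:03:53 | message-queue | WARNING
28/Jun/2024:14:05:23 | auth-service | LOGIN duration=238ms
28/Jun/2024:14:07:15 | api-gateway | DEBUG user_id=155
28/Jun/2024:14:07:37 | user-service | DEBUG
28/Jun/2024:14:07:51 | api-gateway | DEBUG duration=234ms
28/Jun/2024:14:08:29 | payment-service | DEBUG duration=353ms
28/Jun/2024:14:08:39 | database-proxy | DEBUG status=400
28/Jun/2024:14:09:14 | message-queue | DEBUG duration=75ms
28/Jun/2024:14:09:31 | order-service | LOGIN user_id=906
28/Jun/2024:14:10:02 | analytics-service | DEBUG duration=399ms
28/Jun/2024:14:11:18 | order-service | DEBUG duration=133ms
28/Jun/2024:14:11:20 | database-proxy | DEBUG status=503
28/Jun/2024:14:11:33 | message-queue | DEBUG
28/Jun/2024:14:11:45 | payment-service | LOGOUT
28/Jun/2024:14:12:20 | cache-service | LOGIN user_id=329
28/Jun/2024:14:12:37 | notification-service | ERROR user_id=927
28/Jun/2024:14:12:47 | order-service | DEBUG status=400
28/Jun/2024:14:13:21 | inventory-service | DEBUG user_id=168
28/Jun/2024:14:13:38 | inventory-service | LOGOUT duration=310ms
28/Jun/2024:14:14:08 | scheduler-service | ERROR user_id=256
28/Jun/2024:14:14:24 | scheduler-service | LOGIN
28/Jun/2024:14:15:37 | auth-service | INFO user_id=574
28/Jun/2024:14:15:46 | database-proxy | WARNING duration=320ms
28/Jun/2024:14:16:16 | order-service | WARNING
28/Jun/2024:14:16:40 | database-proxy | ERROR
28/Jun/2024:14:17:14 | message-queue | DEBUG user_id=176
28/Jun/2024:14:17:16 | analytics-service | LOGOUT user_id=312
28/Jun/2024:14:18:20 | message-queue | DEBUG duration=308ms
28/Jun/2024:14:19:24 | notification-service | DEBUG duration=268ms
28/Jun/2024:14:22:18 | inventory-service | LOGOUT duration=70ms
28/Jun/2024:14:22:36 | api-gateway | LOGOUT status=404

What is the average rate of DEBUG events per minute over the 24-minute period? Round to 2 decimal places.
0.79

To calculate the rate:

1. Count total DEBUG events: 19
2. Total time period: 24 minutes
3. Rate = 19 / 24 = 0.79 events per minute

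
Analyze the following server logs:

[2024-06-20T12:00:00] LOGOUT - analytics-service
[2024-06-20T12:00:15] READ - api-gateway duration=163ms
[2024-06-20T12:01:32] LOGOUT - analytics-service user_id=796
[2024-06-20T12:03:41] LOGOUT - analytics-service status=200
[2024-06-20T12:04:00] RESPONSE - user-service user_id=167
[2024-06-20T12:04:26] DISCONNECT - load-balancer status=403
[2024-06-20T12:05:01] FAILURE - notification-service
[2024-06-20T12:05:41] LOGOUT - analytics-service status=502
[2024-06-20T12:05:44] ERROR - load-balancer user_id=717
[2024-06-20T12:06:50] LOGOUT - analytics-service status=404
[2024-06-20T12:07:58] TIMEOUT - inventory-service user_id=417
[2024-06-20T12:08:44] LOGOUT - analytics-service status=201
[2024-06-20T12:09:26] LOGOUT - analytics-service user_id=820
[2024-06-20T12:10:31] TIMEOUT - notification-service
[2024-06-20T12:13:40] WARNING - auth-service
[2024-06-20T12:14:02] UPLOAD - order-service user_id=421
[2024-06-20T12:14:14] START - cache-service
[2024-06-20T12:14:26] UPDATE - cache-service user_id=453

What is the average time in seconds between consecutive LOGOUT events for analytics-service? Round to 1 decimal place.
94.3

To calculate average interval:

1. Find all LOGOUT events for analytics-service in order
2. Calculate time gaps between consecutive events
3. Compute mean of gaps: 566 / 6 = 94.3 seconds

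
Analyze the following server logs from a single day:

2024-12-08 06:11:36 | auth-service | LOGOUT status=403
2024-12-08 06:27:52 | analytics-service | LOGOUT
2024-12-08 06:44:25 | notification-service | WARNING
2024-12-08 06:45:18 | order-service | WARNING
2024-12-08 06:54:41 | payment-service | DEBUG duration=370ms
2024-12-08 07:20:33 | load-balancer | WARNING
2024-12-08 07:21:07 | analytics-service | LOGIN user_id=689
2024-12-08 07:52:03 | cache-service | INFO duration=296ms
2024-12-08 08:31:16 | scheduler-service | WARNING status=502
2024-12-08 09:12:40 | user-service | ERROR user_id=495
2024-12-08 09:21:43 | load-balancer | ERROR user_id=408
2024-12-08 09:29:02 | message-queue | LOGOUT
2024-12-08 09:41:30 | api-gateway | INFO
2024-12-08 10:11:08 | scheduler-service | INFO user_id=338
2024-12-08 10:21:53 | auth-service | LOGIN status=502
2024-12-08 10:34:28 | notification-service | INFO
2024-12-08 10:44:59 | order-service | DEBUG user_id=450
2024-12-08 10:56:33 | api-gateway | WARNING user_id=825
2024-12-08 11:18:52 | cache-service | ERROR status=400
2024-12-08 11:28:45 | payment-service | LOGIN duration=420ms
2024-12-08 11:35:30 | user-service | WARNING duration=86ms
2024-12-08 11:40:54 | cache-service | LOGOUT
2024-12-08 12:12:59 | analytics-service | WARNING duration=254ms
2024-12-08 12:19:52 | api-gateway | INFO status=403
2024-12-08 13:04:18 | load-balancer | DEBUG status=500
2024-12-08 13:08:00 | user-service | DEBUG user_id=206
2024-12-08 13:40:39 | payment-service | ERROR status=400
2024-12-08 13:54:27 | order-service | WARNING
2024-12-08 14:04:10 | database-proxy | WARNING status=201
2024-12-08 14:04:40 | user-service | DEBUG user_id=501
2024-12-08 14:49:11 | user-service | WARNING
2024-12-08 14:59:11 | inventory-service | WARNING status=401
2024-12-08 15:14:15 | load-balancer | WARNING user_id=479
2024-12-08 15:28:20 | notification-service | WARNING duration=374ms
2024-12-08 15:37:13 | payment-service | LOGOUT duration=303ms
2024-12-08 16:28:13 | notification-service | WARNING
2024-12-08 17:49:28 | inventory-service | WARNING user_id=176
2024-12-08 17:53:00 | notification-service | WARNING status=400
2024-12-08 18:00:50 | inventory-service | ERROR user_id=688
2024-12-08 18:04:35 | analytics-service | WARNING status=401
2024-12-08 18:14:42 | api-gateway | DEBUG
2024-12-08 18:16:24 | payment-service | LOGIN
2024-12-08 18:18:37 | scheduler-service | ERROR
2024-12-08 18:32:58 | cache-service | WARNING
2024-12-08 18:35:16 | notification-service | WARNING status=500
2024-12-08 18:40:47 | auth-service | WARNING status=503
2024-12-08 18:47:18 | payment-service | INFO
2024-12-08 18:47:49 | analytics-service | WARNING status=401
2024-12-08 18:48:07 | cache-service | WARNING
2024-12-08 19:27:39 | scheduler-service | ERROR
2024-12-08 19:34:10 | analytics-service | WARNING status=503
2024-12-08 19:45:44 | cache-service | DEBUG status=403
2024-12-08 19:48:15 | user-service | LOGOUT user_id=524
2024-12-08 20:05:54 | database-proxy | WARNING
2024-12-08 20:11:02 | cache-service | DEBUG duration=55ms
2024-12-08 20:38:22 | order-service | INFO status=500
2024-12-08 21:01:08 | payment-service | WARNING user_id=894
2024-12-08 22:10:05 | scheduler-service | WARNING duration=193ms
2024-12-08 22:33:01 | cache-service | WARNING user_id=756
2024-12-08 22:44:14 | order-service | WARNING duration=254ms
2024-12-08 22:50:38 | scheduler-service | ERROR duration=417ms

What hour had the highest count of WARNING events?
18

To find the peak hour:

1. Group all WARNING events by hour
2. Count events in each hour
3. Find hour with maximum count
4. Peak hour: 18 (with 6 events)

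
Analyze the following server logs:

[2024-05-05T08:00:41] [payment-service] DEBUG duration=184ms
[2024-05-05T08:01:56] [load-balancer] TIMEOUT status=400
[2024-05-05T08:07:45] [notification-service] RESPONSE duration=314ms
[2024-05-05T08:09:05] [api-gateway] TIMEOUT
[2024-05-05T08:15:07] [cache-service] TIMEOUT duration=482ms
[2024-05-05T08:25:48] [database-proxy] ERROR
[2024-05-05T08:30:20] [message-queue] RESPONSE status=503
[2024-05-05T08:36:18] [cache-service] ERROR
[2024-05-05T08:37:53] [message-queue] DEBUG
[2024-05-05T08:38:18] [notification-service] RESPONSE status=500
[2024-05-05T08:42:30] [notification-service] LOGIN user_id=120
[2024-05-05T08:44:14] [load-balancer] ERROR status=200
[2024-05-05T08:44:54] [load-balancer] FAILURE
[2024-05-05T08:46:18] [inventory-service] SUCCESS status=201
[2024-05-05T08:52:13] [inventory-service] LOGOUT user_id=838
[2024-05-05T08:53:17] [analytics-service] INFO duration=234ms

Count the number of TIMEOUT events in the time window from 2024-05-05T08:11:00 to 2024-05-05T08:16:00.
1

To count events in the time window:

1. Window boundaries: 2024-05-05T08:11:00 to 2024-05-05T08:16:00
2. Filter for TIMEOUT events within this window
3. Count matching events: 1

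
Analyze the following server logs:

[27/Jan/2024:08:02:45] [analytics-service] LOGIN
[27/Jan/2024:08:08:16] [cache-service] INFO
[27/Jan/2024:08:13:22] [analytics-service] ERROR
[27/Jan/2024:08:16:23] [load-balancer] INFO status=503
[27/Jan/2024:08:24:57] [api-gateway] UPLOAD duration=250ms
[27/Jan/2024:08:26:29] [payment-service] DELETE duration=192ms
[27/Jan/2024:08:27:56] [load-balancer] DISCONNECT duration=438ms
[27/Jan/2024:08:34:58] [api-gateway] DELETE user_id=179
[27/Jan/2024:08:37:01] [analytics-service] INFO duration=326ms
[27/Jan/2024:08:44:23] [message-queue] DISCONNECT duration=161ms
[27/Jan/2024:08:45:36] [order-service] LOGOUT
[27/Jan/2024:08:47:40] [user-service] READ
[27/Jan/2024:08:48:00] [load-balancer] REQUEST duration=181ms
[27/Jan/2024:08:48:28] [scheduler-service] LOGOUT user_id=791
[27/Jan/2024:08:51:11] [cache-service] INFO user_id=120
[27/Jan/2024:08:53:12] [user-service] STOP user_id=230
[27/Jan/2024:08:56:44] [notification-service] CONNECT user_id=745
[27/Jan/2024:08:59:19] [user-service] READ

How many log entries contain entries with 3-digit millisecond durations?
6

To find matching entries:

1. Pattern to match: entries with 3-digit millisecond durations
2. Scan each log entry for the pattern
3. Count matches: 6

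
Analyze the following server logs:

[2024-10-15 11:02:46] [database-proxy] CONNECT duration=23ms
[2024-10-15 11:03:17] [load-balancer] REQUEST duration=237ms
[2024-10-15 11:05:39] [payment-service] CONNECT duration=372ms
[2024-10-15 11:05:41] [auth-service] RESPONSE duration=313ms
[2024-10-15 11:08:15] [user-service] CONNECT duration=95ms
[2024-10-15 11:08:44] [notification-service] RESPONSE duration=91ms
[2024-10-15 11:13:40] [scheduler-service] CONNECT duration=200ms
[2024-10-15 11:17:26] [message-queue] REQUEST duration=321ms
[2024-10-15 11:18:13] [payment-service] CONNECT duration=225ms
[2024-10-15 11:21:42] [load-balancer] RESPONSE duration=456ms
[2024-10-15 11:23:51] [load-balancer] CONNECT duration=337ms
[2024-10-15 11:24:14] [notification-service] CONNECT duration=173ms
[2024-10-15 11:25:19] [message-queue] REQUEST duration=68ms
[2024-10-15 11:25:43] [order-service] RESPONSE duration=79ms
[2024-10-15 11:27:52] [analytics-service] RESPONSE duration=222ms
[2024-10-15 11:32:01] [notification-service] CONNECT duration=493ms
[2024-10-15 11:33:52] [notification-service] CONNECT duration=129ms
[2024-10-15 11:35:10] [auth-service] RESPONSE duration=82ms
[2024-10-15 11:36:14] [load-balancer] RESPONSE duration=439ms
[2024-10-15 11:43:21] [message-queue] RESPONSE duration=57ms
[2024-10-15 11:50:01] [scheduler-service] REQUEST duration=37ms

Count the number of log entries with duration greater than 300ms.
7

To count timeouts:

1. Threshold: 300ms
2. Extract duration from each log entry
3. Count entries where duration > 300
4. Timeout count: 7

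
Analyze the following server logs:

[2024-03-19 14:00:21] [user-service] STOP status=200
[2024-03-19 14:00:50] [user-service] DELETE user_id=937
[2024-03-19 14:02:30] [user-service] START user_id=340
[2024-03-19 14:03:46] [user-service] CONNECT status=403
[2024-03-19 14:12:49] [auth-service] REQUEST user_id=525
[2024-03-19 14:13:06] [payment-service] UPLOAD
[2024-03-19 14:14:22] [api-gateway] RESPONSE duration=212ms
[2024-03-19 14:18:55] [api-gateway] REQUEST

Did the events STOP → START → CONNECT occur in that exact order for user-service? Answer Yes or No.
Yes

To verify sequence order:

1. Find all events in sequence STOP → START → CONNECT for user-service
2. Extract their timestamps
3. Check if timestamps are in ascending order
4. Result: Yes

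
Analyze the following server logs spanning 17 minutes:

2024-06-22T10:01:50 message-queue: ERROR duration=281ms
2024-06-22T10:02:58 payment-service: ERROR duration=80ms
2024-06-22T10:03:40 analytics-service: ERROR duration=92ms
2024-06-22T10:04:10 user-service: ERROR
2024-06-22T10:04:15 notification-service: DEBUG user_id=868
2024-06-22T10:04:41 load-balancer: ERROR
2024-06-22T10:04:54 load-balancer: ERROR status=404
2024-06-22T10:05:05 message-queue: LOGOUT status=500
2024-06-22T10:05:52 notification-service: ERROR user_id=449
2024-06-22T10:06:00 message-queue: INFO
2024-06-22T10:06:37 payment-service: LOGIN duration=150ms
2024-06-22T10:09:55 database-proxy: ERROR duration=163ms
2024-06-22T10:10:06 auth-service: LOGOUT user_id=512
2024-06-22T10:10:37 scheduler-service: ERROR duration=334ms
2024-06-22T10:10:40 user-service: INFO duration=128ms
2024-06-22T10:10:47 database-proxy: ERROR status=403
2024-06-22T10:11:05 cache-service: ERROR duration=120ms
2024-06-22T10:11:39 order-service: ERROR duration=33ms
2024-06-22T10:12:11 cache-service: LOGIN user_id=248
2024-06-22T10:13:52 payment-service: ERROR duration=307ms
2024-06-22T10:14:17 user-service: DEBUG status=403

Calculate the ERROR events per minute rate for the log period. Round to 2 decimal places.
0.76

To calculate the rate:

1. Count total ERROR events: 13
2. Total time period: 17 minutes
3. Rate = 13 / 17 = 0.76 events per minute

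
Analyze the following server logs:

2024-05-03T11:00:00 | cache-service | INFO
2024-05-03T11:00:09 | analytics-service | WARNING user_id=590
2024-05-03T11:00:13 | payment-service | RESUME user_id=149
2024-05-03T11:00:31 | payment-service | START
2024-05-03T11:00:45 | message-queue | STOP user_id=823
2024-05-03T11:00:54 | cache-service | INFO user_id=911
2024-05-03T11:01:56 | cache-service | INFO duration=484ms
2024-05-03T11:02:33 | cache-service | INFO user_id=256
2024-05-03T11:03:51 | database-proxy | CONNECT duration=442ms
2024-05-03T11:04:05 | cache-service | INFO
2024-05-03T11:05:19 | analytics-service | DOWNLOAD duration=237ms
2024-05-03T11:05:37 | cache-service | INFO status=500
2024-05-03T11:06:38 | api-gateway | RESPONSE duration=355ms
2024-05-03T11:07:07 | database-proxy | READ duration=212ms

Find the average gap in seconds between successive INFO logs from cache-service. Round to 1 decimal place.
67.4

To calculate average interval:

1. Find all INFO events for cache-service in order
2. Calculate time gaps between consecutive events
3. Compute mean of gaps: 337 / 5 = 67.4 seconds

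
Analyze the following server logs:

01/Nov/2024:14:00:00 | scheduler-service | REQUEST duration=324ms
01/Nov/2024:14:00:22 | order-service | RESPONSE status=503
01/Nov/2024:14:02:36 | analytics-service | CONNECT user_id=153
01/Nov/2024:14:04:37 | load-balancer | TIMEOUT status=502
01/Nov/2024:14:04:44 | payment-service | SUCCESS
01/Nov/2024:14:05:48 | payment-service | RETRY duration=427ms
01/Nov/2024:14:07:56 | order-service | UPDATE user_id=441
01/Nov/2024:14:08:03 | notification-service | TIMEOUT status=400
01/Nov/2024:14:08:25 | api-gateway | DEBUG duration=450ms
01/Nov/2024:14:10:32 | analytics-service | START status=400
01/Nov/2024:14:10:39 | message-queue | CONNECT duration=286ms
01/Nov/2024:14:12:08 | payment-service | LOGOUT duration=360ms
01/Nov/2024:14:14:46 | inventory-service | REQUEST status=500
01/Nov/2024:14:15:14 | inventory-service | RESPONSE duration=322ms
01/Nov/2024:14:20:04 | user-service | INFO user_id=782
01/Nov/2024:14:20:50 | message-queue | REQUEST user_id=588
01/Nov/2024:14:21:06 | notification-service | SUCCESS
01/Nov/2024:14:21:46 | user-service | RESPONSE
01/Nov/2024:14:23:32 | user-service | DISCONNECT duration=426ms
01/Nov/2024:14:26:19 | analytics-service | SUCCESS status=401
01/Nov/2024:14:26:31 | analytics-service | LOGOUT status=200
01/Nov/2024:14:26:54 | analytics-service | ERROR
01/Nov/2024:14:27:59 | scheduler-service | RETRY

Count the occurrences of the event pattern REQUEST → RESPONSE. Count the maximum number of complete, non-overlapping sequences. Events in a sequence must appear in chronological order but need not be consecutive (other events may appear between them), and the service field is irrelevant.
3

To count sequences:

1. Look for pattern: REQUEST → RESPONSE
2. Greedily scan the log in chronological order, matching each sequence element in turn (ignoring service)
3. Each time the full pattern completes, increment the count and restart matching from the next event
4. Complete non-overlapping sequences found: 3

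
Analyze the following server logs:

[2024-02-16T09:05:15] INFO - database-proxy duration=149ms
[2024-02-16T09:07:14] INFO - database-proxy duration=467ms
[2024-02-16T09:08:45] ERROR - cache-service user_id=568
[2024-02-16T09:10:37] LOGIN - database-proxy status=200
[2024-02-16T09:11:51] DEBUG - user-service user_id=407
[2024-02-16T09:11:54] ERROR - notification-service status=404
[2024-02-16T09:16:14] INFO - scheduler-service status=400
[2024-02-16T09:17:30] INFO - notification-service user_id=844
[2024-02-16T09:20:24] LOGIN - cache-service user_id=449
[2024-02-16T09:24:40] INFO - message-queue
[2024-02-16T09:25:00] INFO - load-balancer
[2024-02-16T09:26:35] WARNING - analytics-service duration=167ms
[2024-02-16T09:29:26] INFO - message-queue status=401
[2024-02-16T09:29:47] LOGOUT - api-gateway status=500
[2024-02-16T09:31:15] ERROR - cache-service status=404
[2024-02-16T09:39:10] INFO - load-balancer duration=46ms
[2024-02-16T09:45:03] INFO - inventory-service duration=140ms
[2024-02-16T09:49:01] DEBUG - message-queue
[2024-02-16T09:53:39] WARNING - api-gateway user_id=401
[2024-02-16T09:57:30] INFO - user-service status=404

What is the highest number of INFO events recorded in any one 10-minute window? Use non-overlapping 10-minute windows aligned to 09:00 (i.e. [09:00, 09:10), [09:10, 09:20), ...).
3

To find the burst window:

1. Divide the log period into non-overlapping 10-minute windows starting at 09:00
2. Count INFO events in each window
3. Find the window with maximum count
4. Maximum events in a window: 3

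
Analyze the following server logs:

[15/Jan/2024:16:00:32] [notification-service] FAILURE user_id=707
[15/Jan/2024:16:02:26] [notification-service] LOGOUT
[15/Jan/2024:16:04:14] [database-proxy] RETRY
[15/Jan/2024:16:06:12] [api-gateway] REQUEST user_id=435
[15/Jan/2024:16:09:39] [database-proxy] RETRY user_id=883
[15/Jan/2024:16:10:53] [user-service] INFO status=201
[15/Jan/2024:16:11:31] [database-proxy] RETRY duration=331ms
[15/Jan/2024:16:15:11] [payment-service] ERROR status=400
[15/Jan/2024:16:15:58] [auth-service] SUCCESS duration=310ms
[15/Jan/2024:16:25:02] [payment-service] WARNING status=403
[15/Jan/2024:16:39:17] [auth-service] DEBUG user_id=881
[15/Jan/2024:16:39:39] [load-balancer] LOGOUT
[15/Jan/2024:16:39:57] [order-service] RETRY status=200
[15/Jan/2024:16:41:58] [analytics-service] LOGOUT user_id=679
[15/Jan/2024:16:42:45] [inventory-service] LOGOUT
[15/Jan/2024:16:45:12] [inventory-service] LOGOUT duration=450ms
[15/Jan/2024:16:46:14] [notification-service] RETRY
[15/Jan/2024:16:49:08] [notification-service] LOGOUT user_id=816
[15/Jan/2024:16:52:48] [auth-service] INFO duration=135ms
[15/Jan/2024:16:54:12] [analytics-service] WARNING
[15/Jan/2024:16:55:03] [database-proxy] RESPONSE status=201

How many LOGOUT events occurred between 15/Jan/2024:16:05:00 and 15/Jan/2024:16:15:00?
0

To count events in the time window:

1. Window boundaries: 15/Jan/2024:16:05:00 to 15/Jan/2024:16:15:00
2. Filter for LOGOUT events within this window
3. Count matching events: 0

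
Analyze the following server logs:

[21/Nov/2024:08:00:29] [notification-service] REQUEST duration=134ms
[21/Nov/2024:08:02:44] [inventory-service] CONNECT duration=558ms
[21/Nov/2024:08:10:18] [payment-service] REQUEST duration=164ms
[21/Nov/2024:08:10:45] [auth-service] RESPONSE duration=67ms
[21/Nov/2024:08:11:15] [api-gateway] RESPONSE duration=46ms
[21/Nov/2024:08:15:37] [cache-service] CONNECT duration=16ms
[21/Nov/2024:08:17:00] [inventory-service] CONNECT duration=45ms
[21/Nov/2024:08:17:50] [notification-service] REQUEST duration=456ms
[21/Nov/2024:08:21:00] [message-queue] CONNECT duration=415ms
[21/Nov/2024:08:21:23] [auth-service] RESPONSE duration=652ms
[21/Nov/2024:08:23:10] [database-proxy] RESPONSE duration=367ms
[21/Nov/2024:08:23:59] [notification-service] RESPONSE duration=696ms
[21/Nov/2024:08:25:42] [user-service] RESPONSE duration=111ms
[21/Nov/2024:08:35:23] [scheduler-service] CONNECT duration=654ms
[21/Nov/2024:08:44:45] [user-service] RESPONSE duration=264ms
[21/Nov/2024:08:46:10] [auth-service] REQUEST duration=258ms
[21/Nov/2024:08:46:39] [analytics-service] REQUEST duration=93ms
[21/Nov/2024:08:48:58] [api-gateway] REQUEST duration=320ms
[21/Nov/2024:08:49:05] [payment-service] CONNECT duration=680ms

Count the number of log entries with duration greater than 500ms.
5

To count timeouts:

1. Threshold: 500ms
2. Extract duration from each log entry
3. Count entries where duration > 500
4. Timeout count: 5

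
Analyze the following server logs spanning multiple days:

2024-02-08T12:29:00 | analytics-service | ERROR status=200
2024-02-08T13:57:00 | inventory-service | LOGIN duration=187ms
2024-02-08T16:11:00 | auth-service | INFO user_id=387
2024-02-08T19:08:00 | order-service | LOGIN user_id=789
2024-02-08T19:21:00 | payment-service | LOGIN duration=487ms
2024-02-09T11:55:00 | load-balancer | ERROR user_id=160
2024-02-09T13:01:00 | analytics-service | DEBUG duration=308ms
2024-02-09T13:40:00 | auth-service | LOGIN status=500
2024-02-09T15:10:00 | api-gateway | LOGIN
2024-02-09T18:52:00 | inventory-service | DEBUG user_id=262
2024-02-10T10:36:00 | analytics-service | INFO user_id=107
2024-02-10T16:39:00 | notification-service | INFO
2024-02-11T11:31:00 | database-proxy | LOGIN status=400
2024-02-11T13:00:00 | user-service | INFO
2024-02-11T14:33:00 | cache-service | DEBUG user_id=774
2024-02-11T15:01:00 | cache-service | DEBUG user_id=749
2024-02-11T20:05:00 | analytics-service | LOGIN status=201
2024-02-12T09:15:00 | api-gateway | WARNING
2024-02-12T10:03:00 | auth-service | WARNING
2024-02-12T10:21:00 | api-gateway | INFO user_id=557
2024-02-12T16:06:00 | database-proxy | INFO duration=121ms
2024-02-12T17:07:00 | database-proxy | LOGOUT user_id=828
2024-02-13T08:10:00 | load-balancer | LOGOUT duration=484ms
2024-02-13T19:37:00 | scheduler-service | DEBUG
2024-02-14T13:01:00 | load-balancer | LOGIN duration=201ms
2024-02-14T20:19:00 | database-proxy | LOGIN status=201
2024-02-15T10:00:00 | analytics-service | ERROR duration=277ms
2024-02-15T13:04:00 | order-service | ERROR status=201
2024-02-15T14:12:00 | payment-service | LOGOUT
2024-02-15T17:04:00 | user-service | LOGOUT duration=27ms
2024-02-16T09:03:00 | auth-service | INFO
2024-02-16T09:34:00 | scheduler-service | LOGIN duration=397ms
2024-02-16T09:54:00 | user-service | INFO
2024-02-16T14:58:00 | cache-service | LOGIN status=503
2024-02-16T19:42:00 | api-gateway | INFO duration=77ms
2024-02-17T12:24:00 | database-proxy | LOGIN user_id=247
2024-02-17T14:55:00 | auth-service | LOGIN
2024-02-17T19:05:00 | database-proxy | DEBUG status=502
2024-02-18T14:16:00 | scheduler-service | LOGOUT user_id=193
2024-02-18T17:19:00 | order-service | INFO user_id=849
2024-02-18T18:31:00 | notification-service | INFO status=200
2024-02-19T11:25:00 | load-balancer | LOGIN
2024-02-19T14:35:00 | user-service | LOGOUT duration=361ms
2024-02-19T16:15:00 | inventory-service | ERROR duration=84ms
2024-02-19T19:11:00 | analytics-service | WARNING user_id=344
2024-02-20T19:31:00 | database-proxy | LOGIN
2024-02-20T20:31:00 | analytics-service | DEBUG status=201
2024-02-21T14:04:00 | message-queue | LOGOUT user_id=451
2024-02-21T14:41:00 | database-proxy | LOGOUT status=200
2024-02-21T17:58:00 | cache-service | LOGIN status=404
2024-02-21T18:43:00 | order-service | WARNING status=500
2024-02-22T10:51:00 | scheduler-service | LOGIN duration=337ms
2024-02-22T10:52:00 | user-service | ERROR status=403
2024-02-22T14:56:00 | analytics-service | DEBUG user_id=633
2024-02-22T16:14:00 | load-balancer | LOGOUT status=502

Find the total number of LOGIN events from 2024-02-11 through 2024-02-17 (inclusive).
8

To filter by date range:

1. Date range: 2024-02-11 through 2024-02-17, both dates inclusive
2. Filter for LOGIN events whose date falls in this range
3. Count matching events: 8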